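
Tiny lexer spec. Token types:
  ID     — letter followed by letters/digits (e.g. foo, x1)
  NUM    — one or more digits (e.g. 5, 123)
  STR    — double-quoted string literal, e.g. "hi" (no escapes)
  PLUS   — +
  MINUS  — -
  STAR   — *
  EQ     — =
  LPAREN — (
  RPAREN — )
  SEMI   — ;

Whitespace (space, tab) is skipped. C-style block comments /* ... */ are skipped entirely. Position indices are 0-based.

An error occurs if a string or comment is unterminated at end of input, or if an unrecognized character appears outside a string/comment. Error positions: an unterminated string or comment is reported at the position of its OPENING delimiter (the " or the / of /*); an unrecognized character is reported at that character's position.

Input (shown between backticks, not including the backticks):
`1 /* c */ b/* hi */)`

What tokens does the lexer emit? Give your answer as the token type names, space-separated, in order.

Answer: NUM ID RPAREN

Derivation:
pos=0: emit NUM '1' (now at pos=1)
pos=2: enter COMMENT mode (saw '/*')
exit COMMENT mode (now at pos=9)
pos=10: emit ID 'b' (now at pos=11)
pos=11: enter COMMENT mode (saw '/*')
exit COMMENT mode (now at pos=19)
pos=19: emit RPAREN ')'
DONE. 3 tokens: [NUM, ID, RPAREN]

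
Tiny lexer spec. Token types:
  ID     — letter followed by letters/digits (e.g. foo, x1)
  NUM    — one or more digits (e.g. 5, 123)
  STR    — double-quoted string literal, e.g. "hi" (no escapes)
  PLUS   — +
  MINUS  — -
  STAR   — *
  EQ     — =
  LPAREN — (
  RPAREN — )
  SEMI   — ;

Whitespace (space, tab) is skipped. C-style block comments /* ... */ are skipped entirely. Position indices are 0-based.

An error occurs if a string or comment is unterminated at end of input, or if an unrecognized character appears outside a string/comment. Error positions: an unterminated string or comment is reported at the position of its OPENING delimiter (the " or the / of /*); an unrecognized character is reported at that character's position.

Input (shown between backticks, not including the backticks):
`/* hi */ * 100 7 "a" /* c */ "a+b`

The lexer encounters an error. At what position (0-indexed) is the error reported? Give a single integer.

pos=0: enter COMMENT mode (saw '/*')
exit COMMENT mode (now at pos=8)
pos=9: emit STAR '*'
pos=11: emit NUM '100' (now at pos=14)
pos=15: emit NUM '7' (now at pos=16)
pos=17: enter STRING mode
pos=17: emit STR "a" (now at pos=20)
pos=21: enter COMMENT mode (saw '/*')
exit COMMENT mode (now at pos=28)
pos=29: enter STRING mode
pos=29: ERROR — unterminated string

Answer: 29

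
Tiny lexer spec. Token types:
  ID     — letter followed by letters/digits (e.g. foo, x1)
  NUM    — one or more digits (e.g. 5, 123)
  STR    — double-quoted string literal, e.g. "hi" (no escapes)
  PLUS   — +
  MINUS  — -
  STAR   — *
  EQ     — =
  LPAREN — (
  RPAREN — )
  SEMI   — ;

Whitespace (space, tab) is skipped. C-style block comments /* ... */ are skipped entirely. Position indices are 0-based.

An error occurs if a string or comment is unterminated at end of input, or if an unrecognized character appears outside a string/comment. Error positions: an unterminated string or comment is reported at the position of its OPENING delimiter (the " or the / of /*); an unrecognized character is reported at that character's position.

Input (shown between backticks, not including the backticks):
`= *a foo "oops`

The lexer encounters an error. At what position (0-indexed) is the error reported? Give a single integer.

Answer: 9

Derivation:
pos=0: emit EQ '='
pos=2: emit STAR '*'
pos=3: emit ID 'a' (now at pos=4)
pos=5: emit ID 'foo' (now at pos=8)
pos=9: enter STRING mode
pos=9: ERROR — unterminated string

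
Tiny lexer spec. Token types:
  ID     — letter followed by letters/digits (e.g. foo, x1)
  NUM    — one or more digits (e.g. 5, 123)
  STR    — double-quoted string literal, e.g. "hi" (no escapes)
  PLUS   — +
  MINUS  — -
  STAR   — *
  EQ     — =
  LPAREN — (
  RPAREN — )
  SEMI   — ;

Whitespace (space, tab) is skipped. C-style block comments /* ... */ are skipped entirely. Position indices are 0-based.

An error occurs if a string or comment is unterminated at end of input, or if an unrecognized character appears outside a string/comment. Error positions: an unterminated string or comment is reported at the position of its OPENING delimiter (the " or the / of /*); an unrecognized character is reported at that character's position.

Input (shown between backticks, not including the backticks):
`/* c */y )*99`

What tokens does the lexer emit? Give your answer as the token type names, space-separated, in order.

pos=0: enter COMMENT mode (saw '/*')
exit COMMENT mode (now at pos=7)
pos=7: emit ID 'y' (now at pos=8)
pos=9: emit RPAREN ')'
pos=10: emit STAR '*'
pos=11: emit NUM '99' (now at pos=13)
DONE. 4 tokens: [ID, RPAREN, STAR, NUM]

Answer: ID RPAREN STAR NUM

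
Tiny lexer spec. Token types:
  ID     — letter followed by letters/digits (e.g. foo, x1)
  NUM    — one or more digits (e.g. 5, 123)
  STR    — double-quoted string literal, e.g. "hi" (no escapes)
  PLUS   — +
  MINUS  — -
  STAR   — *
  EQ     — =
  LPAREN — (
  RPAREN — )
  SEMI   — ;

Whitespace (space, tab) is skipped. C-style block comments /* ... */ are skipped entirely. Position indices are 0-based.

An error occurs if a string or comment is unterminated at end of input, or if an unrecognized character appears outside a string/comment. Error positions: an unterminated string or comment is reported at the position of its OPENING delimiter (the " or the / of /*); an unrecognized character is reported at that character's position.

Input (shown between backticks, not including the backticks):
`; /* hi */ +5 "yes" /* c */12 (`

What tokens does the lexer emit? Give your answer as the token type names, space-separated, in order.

pos=0: emit SEMI ';'
pos=2: enter COMMENT mode (saw '/*')
exit COMMENT mode (now at pos=10)
pos=11: emit PLUS '+'
pos=12: emit NUM '5' (now at pos=13)
pos=14: enter STRING mode
pos=14: emit STR "yes" (now at pos=19)
pos=20: enter COMMENT mode (saw '/*')
exit COMMENT mode (now at pos=27)
pos=27: emit NUM '12' (now at pos=29)
pos=30: emit LPAREN '('
DONE. 6 tokens: [SEMI, PLUS, NUM, STR, NUM, LPAREN]

Answer: SEMI PLUS NUM STR NUM LPAREN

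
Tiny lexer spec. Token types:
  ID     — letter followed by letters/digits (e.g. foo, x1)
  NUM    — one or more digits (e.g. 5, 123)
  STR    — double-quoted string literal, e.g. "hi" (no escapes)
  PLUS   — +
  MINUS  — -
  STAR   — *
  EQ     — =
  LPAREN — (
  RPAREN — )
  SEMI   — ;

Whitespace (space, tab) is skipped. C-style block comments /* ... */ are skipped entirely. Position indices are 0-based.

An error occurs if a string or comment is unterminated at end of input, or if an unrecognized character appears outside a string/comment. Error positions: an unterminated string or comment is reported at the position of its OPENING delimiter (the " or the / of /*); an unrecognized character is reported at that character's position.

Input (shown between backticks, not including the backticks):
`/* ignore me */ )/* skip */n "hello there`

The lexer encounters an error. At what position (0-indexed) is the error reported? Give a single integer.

pos=0: enter COMMENT mode (saw '/*')
exit COMMENT mode (now at pos=15)
pos=16: emit RPAREN ')'
pos=17: enter COMMENT mode (saw '/*')
exit COMMENT mode (now at pos=27)
pos=27: emit ID 'n' (now at pos=28)
pos=29: enter STRING mode
pos=29: ERROR — unterminated string

Answer: 29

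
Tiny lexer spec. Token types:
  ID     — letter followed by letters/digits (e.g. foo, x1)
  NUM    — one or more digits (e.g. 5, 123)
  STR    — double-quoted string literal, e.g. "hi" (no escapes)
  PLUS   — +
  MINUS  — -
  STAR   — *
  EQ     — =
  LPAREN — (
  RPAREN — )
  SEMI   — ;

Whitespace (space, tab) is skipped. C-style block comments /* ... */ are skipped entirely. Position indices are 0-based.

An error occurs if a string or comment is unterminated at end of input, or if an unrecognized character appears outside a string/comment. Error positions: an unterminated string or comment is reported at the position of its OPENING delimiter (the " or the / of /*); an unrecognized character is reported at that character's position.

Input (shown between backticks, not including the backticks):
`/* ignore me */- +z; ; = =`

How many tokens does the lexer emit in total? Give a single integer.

pos=0: enter COMMENT mode (saw '/*')
exit COMMENT mode (now at pos=15)
pos=15: emit MINUS '-'
pos=17: emit PLUS '+'
pos=18: emit ID 'z' (now at pos=19)
pos=19: emit SEMI ';'
pos=21: emit SEMI ';'
pos=23: emit EQ '='
pos=25: emit EQ '='
DONE. 7 tokens: [MINUS, PLUS, ID, SEMI, SEMI, EQ, EQ]

Answer: 7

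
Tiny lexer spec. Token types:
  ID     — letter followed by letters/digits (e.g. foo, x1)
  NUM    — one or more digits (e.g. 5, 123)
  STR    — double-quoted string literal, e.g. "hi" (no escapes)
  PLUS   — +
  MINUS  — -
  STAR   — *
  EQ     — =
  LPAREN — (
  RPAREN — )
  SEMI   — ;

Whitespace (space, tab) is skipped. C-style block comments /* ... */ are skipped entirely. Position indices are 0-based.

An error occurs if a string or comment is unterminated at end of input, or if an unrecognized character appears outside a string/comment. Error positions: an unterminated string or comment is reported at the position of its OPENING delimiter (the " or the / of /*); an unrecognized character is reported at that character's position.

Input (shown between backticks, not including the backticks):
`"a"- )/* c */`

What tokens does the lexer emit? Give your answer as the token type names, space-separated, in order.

pos=0: enter STRING mode
pos=0: emit STR "a" (now at pos=3)
pos=3: emit MINUS '-'
pos=5: emit RPAREN ')'
pos=6: enter COMMENT mode (saw '/*')
exit COMMENT mode (now at pos=13)
DONE. 3 tokens: [STR, MINUS, RPAREN]

Answer: STR MINUS RPAREN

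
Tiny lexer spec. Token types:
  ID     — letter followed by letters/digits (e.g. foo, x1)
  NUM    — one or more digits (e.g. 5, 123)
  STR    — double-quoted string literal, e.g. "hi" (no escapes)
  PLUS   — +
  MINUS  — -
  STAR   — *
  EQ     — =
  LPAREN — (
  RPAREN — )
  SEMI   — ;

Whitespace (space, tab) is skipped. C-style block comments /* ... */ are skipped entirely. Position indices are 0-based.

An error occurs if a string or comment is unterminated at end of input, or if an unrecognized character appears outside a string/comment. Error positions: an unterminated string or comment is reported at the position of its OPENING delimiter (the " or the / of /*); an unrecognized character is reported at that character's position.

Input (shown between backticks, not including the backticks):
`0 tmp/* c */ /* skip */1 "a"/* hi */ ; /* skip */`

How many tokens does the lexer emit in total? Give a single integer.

Answer: 5

Derivation:
pos=0: emit NUM '0' (now at pos=1)
pos=2: emit ID 'tmp' (now at pos=5)
pos=5: enter COMMENT mode (saw '/*')
exit COMMENT mode (now at pos=12)
pos=13: enter COMMENT mode (saw '/*')
exit COMMENT mode (now at pos=23)
pos=23: emit NUM '1' (now at pos=24)
pos=25: enter STRING mode
pos=25: emit STR "a" (now at pos=28)
pos=28: enter COMMENT mode (saw '/*')
exit COMMENT mode (now at pos=36)
pos=37: emit SEMI ';'
pos=39: enter COMMENT mode (saw '/*')
exit COMMENT mode (now at pos=49)
DONE. 5 tokens: [NUM, ID, NUM, STR, SEMI]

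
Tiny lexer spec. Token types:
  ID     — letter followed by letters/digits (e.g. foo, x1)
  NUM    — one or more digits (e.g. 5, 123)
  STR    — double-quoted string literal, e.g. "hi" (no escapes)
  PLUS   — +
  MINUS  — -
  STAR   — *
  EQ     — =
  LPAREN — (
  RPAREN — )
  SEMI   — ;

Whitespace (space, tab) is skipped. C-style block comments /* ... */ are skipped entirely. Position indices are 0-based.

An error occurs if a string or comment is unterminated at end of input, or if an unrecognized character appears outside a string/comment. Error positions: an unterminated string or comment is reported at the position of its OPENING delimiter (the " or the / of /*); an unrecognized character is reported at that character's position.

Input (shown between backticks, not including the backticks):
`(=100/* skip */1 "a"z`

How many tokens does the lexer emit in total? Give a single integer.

pos=0: emit LPAREN '('
pos=1: emit EQ '='
pos=2: emit NUM '100' (now at pos=5)
pos=5: enter COMMENT mode (saw '/*')
exit COMMENT mode (now at pos=15)
pos=15: emit NUM '1' (now at pos=16)
pos=17: enter STRING mode
pos=17: emit STR "a" (now at pos=20)
pos=20: emit ID 'z' (now at pos=21)
DONE. 6 tokens: [LPAREN, EQ, NUM, NUM, STR, ID]

Answer: 6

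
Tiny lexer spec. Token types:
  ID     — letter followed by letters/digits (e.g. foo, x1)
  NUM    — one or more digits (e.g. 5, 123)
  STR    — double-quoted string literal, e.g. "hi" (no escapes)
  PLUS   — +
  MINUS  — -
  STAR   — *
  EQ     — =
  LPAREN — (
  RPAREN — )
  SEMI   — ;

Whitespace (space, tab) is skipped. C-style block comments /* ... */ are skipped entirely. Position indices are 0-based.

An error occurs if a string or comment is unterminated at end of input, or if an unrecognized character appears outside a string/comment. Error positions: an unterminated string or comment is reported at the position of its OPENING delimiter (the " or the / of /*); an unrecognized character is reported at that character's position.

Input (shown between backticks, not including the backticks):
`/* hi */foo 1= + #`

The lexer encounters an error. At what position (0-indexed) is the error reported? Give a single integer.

Answer: 17

Derivation:
pos=0: enter COMMENT mode (saw '/*')
exit COMMENT mode (now at pos=8)
pos=8: emit ID 'foo' (now at pos=11)
pos=12: emit NUM '1' (now at pos=13)
pos=13: emit EQ '='
pos=15: emit PLUS '+'
pos=17: ERROR — unrecognized char '#'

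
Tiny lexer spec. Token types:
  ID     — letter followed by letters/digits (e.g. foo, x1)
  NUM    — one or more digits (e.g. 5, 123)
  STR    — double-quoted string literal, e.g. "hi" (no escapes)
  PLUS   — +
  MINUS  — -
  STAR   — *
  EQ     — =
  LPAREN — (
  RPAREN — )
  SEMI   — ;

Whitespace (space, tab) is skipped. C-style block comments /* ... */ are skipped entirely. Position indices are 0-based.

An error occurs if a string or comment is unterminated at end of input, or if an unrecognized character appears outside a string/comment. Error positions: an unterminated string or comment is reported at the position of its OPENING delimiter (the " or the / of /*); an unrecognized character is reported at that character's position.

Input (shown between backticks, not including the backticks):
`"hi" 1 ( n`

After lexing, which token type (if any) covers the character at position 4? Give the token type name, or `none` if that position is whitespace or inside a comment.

pos=0: enter STRING mode
pos=0: emit STR "hi" (now at pos=4)
pos=5: emit NUM '1' (now at pos=6)
pos=7: emit LPAREN '('
pos=9: emit ID 'n' (now at pos=10)
DONE. 4 tokens: [STR, NUM, LPAREN, ID]
Position 4: char is ' ' -> none

Answer: none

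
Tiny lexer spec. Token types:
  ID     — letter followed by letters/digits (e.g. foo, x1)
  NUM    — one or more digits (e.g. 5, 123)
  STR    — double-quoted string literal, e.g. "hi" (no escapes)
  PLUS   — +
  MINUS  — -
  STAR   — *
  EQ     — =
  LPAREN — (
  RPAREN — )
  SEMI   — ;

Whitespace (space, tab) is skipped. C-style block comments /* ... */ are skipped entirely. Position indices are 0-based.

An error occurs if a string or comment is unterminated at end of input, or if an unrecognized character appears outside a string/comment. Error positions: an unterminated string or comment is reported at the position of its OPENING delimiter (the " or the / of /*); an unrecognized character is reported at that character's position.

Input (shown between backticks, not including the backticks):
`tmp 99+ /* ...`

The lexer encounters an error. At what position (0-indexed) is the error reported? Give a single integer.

Answer: 8

Derivation:
pos=0: emit ID 'tmp' (now at pos=3)
pos=4: emit NUM '99' (now at pos=6)
pos=6: emit PLUS '+'
pos=8: enter COMMENT mode (saw '/*')
pos=8: ERROR — unterminated comment (reached EOF)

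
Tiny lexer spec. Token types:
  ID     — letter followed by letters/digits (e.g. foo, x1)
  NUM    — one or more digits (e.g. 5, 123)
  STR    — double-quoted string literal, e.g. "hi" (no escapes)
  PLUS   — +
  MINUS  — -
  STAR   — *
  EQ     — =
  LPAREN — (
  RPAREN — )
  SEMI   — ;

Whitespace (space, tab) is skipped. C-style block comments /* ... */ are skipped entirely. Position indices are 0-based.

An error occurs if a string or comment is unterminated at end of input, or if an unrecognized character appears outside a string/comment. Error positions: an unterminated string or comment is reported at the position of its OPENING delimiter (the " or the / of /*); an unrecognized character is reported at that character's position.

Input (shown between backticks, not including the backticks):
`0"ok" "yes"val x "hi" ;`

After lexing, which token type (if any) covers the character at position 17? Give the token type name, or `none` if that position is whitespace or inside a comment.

Answer: STR

Derivation:
pos=0: emit NUM '0' (now at pos=1)
pos=1: enter STRING mode
pos=1: emit STR "ok" (now at pos=5)
pos=6: enter STRING mode
pos=6: emit STR "yes" (now at pos=11)
pos=11: emit ID 'val' (now at pos=14)
pos=15: emit ID 'x' (now at pos=16)
pos=17: enter STRING mode
pos=17: emit STR "hi" (now at pos=21)
pos=22: emit SEMI ';'
DONE. 7 tokens: [NUM, STR, STR, ID, ID, STR, SEMI]
Position 17: char is '"' -> STR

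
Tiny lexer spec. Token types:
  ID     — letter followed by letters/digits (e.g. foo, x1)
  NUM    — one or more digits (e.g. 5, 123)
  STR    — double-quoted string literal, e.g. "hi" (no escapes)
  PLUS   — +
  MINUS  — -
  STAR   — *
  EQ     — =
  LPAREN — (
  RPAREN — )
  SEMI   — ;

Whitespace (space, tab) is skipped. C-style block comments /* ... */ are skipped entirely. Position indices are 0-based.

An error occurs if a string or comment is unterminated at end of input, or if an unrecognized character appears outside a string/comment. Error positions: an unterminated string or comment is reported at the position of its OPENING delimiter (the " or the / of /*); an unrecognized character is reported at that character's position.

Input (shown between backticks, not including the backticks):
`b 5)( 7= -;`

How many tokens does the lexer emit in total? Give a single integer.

pos=0: emit ID 'b' (now at pos=1)
pos=2: emit NUM '5' (now at pos=3)
pos=3: emit RPAREN ')'
pos=4: emit LPAREN '('
pos=6: emit NUM '7' (now at pos=7)
pos=7: emit EQ '='
pos=9: emit MINUS '-'
pos=10: emit SEMI ';'
DONE. 8 tokens: [ID, NUM, RPAREN, LPAREN, NUM, EQ, MINUS, SEMI]

Answer: 8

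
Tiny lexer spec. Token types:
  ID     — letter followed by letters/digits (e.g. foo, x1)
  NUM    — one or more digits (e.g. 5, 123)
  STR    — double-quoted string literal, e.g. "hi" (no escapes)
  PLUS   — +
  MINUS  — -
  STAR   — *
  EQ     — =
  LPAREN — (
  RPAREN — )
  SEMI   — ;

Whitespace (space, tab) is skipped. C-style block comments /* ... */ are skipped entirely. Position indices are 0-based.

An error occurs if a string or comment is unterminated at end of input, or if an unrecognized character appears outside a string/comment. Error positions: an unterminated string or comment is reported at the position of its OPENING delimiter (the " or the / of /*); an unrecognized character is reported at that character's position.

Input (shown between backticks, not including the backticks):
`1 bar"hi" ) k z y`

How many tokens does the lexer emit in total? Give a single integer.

Answer: 7

Derivation:
pos=0: emit NUM '1' (now at pos=1)
pos=2: emit ID 'bar' (now at pos=5)
pos=5: enter STRING mode
pos=5: emit STR "hi" (now at pos=9)
pos=10: emit RPAREN ')'
pos=12: emit ID 'k' (now at pos=13)
pos=14: emit ID 'z' (now at pos=15)
pos=16: emit ID 'y' (now at pos=17)
DONE. 7 tokens: [NUM, ID, STR, RPAREN, ID, ID, ID]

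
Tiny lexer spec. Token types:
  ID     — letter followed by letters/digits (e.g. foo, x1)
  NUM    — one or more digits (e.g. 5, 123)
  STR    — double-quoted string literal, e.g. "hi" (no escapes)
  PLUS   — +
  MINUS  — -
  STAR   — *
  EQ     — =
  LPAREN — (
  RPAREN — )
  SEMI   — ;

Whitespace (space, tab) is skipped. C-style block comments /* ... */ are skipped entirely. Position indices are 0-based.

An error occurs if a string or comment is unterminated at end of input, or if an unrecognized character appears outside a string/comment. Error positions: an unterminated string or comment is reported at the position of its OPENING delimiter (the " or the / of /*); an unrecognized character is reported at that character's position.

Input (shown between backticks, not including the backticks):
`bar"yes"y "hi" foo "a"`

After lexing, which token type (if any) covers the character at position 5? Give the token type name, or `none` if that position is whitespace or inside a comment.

pos=0: emit ID 'bar' (now at pos=3)
pos=3: enter STRING mode
pos=3: emit STR "yes" (now at pos=8)
pos=8: emit ID 'y' (now at pos=9)
pos=10: enter STRING mode
pos=10: emit STR "hi" (now at pos=14)
pos=15: emit ID 'foo' (now at pos=18)
pos=19: enter STRING mode
pos=19: emit STR "a" (now at pos=22)
DONE. 6 tokens: [ID, STR, ID, STR, ID, STR]
Position 5: char is 'e' -> STR

Answer: STR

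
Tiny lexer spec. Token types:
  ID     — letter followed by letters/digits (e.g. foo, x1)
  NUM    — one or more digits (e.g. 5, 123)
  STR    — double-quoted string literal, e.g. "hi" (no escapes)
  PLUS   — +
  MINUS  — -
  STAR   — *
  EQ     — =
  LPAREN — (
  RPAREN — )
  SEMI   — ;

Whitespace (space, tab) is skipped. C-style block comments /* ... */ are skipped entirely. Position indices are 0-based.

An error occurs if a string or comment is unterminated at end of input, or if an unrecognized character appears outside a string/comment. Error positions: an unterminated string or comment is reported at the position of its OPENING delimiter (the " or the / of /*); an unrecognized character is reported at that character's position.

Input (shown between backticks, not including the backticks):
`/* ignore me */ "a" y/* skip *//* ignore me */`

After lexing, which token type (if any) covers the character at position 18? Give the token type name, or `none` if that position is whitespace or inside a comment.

pos=0: enter COMMENT mode (saw '/*')
exit COMMENT mode (now at pos=15)
pos=16: enter STRING mode
pos=16: emit STR "a" (now at pos=19)
pos=20: emit ID 'y' (now at pos=21)
pos=21: enter COMMENT mode (saw '/*')
exit COMMENT mode (now at pos=31)
pos=31: enter COMMENT mode (saw '/*')
exit COMMENT mode (now at pos=46)
DONE. 2 tokens: [STR, ID]
Position 18: char is '"' -> STR

Answer: STR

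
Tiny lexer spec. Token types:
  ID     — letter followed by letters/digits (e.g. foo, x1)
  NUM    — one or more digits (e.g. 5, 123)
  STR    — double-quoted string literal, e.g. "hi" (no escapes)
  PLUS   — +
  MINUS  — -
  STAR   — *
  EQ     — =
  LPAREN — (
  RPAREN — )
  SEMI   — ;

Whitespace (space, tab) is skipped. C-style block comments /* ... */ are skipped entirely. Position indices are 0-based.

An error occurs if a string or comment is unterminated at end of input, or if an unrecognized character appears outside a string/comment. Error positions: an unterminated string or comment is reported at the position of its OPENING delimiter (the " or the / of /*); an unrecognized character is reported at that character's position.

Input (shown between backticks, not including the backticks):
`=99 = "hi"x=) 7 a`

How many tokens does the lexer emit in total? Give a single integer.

pos=0: emit EQ '='
pos=1: emit NUM '99' (now at pos=3)
pos=4: emit EQ '='
pos=6: enter STRING mode
pos=6: emit STR "hi" (now at pos=10)
pos=10: emit ID 'x' (now at pos=11)
pos=11: emit EQ '='
pos=12: emit RPAREN ')'
pos=14: emit NUM '7' (now at pos=15)
pos=16: emit ID 'a' (now at pos=17)
DONE. 9 tokens: [EQ, NUM, EQ, STR, ID, EQ, RPAREN, NUM, ID]

Answer: 9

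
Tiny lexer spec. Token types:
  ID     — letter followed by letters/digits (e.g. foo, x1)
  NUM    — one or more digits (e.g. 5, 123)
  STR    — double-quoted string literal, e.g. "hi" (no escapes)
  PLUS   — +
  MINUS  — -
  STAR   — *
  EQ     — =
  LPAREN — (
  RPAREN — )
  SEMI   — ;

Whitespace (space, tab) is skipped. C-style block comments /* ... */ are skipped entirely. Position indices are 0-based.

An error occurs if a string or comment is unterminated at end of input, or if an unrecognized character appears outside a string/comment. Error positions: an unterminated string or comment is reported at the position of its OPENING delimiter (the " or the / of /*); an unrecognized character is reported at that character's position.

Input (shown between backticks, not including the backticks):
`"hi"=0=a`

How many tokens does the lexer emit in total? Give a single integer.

pos=0: enter STRING mode
pos=0: emit STR "hi" (now at pos=4)
pos=4: emit EQ '='
pos=5: emit NUM '0' (now at pos=6)
pos=6: emit EQ '='
pos=7: emit ID 'a' (now at pos=8)
DONE. 5 tokens: [STR, EQ, NUM, EQ, ID]

Answer: 5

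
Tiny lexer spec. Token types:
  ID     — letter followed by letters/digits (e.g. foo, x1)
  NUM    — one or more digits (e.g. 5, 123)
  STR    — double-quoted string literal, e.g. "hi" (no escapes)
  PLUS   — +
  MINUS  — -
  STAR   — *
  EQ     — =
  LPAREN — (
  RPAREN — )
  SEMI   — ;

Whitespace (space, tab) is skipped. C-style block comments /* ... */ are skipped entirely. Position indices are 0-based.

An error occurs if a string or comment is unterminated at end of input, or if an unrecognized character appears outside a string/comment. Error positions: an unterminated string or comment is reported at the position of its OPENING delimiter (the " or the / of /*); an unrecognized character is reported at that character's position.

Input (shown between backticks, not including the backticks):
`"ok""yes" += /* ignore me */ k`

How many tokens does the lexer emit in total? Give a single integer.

Answer: 5

Derivation:
pos=0: enter STRING mode
pos=0: emit STR "ok" (now at pos=4)
pos=4: enter STRING mode
pos=4: emit STR "yes" (now at pos=9)
pos=10: emit PLUS '+'
pos=11: emit EQ '='
pos=13: enter COMMENT mode (saw '/*')
exit COMMENT mode (now at pos=28)
pos=29: emit ID 'k' (now at pos=30)
DONE. 5 tokens: [STR, STR, PLUS, EQ, ID]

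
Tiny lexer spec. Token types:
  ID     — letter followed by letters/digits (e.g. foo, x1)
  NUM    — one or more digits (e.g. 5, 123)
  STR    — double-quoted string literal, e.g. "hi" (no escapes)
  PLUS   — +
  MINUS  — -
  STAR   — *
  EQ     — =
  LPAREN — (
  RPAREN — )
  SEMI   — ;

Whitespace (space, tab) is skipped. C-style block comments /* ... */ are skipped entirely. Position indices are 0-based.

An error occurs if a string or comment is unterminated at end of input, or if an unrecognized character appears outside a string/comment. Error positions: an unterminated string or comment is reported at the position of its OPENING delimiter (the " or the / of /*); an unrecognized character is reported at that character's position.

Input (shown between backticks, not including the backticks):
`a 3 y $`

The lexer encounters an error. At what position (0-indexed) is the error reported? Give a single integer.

Answer: 6

Derivation:
pos=0: emit ID 'a' (now at pos=1)
pos=2: emit NUM '3' (now at pos=3)
pos=4: emit ID 'y' (now at pos=5)
pos=6: ERROR — unrecognized char '$'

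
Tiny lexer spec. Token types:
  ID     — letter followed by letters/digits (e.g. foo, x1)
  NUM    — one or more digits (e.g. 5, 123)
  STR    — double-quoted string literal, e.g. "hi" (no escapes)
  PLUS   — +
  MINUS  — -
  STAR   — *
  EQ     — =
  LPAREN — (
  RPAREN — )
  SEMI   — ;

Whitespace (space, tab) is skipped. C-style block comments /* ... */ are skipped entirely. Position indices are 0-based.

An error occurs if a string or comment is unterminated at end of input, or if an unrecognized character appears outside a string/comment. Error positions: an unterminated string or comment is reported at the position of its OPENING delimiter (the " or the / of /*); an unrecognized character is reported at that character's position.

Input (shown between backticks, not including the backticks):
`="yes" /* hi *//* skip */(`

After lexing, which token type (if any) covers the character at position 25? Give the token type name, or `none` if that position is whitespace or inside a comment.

pos=0: emit EQ '='
pos=1: enter STRING mode
pos=1: emit STR "yes" (now at pos=6)
pos=7: enter COMMENT mode (saw '/*')
exit COMMENT mode (now at pos=15)
pos=15: enter COMMENT mode (saw '/*')
exit COMMENT mode (now at pos=25)
pos=25: emit LPAREN '('
DONE. 3 tokens: [EQ, STR, LPAREN]
Position 25: char is '(' -> LPAREN

Answer: LPAREN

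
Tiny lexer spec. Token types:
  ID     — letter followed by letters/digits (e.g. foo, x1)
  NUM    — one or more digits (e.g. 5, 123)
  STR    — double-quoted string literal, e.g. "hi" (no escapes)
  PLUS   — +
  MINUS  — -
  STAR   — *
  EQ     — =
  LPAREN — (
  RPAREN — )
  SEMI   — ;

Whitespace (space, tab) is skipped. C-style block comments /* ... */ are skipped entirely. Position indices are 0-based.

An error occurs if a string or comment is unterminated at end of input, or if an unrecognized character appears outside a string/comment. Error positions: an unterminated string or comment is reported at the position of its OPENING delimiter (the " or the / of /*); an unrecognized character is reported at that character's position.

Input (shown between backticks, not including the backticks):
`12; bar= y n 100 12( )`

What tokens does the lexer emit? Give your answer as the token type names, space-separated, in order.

pos=0: emit NUM '12' (now at pos=2)
pos=2: emit SEMI ';'
pos=4: emit ID 'bar' (now at pos=7)
pos=7: emit EQ '='
pos=9: emit ID 'y' (now at pos=10)
pos=11: emit ID 'n' (now at pos=12)
pos=13: emit NUM '100' (now at pos=16)
pos=17: emit NUM '12' (now at pos=19)
pos=19: emit LPAREN '('
pos=21: emit RPAREN ')'
DONE. 10 tokens: [NUM, SEMI, ID, EQ, ID, ID, NUM, NUM, LPAREN, RPAREN]

Answer: NUM SEMI ID EQ ID ID NUM NUM LPAREN RPAREN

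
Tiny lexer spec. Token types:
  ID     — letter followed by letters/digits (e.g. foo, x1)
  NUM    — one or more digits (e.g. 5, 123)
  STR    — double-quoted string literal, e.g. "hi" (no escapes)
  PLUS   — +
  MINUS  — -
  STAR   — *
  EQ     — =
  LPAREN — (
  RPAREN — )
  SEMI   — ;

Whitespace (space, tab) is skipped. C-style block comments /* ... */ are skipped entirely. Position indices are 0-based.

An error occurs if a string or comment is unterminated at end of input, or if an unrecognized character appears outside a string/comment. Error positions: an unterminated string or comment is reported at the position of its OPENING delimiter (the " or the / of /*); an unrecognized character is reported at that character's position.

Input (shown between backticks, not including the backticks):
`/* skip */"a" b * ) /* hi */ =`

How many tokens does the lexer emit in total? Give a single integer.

Answer: 5

Derivation:
pos=0: enter COMMENT mode (saw '/*')
exit COMMENT mode (now at pos=10)
pos=10: enter STRING mode
pos=10: emit STR "a" (now at pos=13)
pos=14: emit ID 'b' (now at pos=15)
pos=16: emit STAR '*'
pos=18: emit RPAREN ')'
pos=20: enter COMMENT mode (saw '/*')
exit COMMENT mode (now at pos=28)
pos=29: emit EQ '='
DONE. 5 tokens: [STR, ID, STAR, RPAREN, EQ]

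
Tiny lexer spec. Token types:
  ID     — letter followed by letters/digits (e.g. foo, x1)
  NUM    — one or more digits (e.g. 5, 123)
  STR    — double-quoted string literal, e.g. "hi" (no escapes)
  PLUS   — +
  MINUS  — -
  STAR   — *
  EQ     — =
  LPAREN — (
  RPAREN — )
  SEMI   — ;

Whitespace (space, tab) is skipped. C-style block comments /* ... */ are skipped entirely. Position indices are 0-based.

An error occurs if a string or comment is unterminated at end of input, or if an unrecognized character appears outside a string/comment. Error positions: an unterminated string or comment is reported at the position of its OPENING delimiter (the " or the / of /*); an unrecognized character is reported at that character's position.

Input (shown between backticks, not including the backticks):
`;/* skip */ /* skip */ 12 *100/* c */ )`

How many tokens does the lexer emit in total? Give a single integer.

Answer: 5

Derivation:
pos=0: emit SEMI ';'
pos=1: enter COMMENT mode (saw '/*')
exit COMMENT mode (now at pos=11)
pos=12: enter COMMENT mode (saw '/*')
exit COMMENT mode (now at pos=22)
pos=23: emit NUM '12' (now at pos=25)
pos=26: emit STAR '*'
pos=27: emit NUM '100' (now at pos=30)
pos=30: enter COMMENT mode (saw '/*')
exit COMMENT mode (now at pos=37)
pos=38: emit RPAREN ')'
DONE. 5 tokens: [SEMI, NUM, STAR, NUM, RPAREN]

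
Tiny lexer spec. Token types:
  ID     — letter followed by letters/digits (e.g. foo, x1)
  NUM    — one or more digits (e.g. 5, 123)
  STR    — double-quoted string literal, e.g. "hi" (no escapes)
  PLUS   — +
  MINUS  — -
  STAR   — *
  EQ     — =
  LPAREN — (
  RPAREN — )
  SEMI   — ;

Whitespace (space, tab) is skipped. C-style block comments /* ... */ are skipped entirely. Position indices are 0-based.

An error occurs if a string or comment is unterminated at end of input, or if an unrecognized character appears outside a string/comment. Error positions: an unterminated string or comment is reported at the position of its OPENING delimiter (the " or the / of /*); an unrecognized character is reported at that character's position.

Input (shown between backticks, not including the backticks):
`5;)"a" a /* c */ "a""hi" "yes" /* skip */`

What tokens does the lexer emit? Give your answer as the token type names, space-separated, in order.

Answer: NUM SEMI RPAREN STR ID STR STR STR

Derivation:
pos=0: emit NUM '5' (now at pos=1)
pos=1: emit SEMI ';'
pos=2: emit RPAREN ')'
pos=3: enter STRING mode
pos=3: emit STR "a" (now at pos=6)
pos=7: emit ID 'a' (now at pos=8)
pos=9: enter COMMENT mode (saw '/*')
exit COMMENT mode (now at pos=16)
pos=17: enter STRING mode
pos=17: emit STR "a" (now at pos=20)
pos=20: enter STRING mode
pos=20: emit STR "hi" (now at pos=24)
pos=25: enter STRING mode
pos=25: emit STR "yes" (now at pos=30)
pos=31: enter COMMENT mode (saw '/*')
exit COMMENT mode (now at pos=41)
DONE. 8 tokens: [NUM, SEMI, RPAREN, STR, ID, STR, STR, STR]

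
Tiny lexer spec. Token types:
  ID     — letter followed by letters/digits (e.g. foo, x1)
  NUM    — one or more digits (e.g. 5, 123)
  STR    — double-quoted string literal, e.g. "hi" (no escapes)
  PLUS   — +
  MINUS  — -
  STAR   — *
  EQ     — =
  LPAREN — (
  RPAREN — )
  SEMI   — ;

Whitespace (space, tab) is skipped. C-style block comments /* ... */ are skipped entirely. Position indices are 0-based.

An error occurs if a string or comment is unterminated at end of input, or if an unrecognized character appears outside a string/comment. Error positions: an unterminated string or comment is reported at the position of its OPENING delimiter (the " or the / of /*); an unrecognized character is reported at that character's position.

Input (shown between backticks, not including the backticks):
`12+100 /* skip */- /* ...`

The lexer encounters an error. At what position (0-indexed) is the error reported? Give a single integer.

pos=0: emit NUM '12' (now at pos=2)
pos=2: emit PLUS '+'
pos=3: emit NUM '100' (now at pos=6)
pos=7: enter COMMENT mode (saw '/*')
exit COMMENT mode (now at pos=17)
pos=17: emit MINUS '-'
pos=19: enter COMMENT mode (saw '/*')
pos=19: ERROR — unterminated comment (reached EOF)

Answer: 19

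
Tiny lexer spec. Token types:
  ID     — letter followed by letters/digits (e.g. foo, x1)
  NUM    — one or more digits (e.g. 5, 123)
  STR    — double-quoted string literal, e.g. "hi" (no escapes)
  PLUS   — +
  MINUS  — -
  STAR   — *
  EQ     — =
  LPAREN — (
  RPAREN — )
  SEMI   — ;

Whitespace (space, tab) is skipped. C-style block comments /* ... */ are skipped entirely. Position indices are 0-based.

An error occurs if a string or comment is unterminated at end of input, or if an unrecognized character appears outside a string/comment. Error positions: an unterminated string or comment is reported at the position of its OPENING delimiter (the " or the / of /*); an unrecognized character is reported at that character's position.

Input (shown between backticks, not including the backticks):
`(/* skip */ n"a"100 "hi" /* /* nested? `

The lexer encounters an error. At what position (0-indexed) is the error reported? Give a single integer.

pos=0: emit LPAREN '('
pos=1: enter COMMENT mode (saw '/*')
exit COMMENT mode (now at pos=11)
pos=12: emit ID 'n' (now at pos=13)
pos=13: enter STRING mode
pos=13: emit STR "a" (now at pos=16)
pos=16: emit NUM '100' (now at pos=19)
pos=20: enter STRING mode
pos=20: emit STR "hi" (now at pos=24)
pos=25: enter COMMENT mode (saw '/*')
pos=25: ERROR — unterminated comment (reached EOF)

Answer: 25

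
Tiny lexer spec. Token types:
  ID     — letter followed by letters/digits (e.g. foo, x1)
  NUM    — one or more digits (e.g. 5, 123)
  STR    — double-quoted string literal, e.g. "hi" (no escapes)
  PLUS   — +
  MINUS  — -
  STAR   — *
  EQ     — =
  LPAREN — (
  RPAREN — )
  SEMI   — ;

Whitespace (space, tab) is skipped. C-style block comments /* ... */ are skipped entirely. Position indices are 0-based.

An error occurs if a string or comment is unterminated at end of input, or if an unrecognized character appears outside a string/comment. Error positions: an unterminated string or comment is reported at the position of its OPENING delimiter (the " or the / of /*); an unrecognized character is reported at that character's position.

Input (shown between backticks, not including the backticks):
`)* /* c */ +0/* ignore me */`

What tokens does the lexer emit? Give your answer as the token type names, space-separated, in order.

pos=0: emit RPAREN ')'
pos=1: emit STAR '*'
pos=3: enter COMMENT mode (saw '/*')
exit COMMENT mode (now at pos=10)
pos=11: emit PLUS '+'
pos=12: emit NUM '0' (now at pos=13)
pos=13: enter COMMENT mode (saw '/*')
exit COMMENT mode (now at pos=28)
DONE. 4 tokens: [RPAREN, STAR, PLUS, NUM]

Answer: RPAREN STAR PLUS NUM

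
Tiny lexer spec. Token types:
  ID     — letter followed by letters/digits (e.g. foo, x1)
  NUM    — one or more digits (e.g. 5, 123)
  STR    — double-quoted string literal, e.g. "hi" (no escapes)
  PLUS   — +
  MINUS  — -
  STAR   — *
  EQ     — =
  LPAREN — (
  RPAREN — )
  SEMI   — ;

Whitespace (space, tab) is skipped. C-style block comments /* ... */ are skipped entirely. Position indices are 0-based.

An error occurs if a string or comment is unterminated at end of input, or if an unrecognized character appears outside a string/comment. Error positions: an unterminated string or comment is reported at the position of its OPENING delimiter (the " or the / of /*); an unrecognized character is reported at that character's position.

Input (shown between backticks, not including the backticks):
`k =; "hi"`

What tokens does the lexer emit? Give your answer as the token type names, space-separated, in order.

Answer: ID EQ SEMI STR

Derivation:
pos=0: emit ID 'k' (now at pos=1)
pos=2: emit EQ '='
pos=3: emit SEMI ';'
pos=5: enter STRING mode
pos=5: emit STR "hi" (now at pos=9)
DONE. 4 tokens: [ID, EQ, SEMI, STR]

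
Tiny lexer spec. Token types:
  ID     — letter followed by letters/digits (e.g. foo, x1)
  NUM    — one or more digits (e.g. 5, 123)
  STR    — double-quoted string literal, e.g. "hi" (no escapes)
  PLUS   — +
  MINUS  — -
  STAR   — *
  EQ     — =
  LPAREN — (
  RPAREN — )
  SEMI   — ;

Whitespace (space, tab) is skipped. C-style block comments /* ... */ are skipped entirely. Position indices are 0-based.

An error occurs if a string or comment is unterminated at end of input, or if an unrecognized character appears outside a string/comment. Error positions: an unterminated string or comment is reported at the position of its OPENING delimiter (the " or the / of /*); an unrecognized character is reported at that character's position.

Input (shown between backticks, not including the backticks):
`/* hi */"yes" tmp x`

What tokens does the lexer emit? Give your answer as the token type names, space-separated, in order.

pos=0: enter COMMENT mode (saw '/*')
exit COMMENT mode (now at pos=8)
pos=8: enter STRING mode
pos=8: emit STR "yes" (now at pos=13)
pos=14: emit ID 'tmp' (now at pos=17)
pos=18: emit ID 'x' (now at pos=19)
DONE. 3 tokens: [STR, ID, ID]

Answer: STR ID ID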